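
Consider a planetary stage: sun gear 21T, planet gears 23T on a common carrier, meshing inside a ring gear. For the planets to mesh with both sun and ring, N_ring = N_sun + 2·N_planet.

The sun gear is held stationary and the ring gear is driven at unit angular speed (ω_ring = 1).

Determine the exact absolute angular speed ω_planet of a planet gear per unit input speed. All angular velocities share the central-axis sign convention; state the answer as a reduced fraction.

N_ring = 21 + 2·23 = 67
21(ω_s−ω_c) = −67(ω_r−ω_c),  ω_s=0, ω_r=1
21(0−ω_c) = −67(1−ω_c)  ⇒  88ω_c = 67  ⇒  ω_c = 67/88
sun–planet: 21·(0−67/88) = −23·(ω_p−ω_c)  ⇒  ω_p−ω_c = −(21/23)·(-67/88) = 1407/2024
ω_p = 67/88 + 1407/2024 = 67/46

67/46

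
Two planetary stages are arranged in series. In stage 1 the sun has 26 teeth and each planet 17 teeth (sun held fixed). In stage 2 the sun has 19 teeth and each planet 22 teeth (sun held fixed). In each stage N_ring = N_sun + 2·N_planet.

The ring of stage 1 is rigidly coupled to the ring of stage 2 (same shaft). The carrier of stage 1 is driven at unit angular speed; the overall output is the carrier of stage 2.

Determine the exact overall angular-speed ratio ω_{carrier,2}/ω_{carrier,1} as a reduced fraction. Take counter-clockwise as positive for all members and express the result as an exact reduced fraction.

Stage 1: N_ring = 26 + 2·17 = 60
Stage 1: 26(ω_s−ω_c) = −60(ω_r−ω_c),  ω_s=0, ω_c=1
Stage 1: ω_r = 1 − (26/60)(0−1) = 43/30
  ⇒ ω_r¹/ω_c¹ = 43/30
Stage 2: N_ring = 19 + 2·22 = 63
Stage 2: 19(ω_s−ω_c) = −63(ω_r−ω_c),  ω_s=0, ω_r=1
Stage 2: 19(0−ω_c) = −63(1−ω_c)  ⇒  82ω_c = 63  ⇒  ω_c = 63/82
  ⇒ ω_c²/ω_r² = 63/82
Coupling ω_r² = ω_r¹ ⇒ overall = 43/30 × 63/82 = 903/820

903/820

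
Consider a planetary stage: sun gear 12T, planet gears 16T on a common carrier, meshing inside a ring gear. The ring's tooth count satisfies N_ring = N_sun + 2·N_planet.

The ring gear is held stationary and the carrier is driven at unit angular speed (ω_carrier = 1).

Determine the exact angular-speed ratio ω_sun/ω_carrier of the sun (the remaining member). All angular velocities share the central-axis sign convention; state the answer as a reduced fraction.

N_ring = 12 + 2·16 = 44
12(ω_s−ω_c) = −44(ω_r−ω_c),  ω_r=0, ω_c=1
ω_s = 1 − (44/12)(0−1) = 14/3
ω_s/ω_c = 14/3

14/3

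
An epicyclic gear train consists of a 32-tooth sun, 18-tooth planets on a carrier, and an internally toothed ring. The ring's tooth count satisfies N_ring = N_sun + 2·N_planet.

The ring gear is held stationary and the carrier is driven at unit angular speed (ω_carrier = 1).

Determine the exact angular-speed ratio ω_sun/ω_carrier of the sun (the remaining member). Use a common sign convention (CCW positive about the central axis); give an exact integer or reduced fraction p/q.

25/8

N_ring = 32 + 2·18 = 68
32(ω_s−ω_c) = −68(ω_r−ω_c),  ω_r=0, ω_c=1
ω_s = 1 − (68/32)(0−1) = 25/8
ω_s/ω_c = 25/8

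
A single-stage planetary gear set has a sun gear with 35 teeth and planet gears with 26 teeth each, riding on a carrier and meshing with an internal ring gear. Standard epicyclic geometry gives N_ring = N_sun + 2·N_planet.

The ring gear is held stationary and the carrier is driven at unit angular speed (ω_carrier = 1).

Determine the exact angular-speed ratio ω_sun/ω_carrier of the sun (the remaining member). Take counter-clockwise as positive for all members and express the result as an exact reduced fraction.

N_ring = 35 + 2·26 = 87
35(ω_s−ω_c) = −87(ω_r−ω_c),  ω_r=0, ω_c=1
ω_s = 1 − (87/35)(0−1) = 122/35
ω_s/ω_c = 122/35

122/35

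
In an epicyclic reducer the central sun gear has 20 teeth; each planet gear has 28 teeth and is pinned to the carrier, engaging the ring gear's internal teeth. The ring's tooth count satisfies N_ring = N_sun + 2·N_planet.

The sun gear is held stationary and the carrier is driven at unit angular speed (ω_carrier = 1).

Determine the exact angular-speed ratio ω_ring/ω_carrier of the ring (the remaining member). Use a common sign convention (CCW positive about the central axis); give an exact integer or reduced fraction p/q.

24/19

N_ring = 20 + 2·28 = 76
20(ω_s−ω_c) = −76(ω_r−ω_c),  ω_s=0, ω_c=1
ω_r = 1 − (20/76)(0−1) = 24/19
ω_r/ω_c = 24/19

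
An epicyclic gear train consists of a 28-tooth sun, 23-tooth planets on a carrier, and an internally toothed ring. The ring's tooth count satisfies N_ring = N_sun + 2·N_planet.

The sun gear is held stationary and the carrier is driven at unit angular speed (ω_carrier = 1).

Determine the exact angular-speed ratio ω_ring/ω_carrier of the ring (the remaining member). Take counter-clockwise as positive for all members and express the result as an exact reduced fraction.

51/37

N_ring = 28 + 2·23 = 74
28(ω_s−ω_c) = −74(ω_r−ω_c),  ω_s=0, ω_c=1
ω_r = 1 − (28/74)(0−1) = 51/37
ω_r/ω_c = 51/37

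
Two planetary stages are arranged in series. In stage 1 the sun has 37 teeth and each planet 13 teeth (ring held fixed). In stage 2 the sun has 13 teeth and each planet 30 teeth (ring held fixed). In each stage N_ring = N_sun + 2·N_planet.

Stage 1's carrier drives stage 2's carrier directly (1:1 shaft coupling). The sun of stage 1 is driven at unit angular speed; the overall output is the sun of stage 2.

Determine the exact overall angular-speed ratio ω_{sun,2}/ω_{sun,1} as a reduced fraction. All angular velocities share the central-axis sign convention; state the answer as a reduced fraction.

1591/650

Stage 1: N_ring = 37 + 2·13 = 63
Stage 1: 37(ω_s−ω_c) = −63(ω_r−ω_c),  ω_r=0, ω_s=1
Stage 1: 37(1−ω_c) = −63(0−ω_c)  ⇒  100ω_c = 37  ⇒  ω_c = 37/100
  ⇒ ω_c¹/ω_s¹ = 37/100
Stage 2: N_ring = 13 + 2·30 = 73
Stage 2: 13(ω_s−ω_c) = −73(ω_r−ω_c),  ω_r=0, ω_c=1
Stage 2: ω_s = 1 − (73/13)(0−1) = 86/13
  ⇒ ω_s²/ω_c² = 86/13
Coupling ω_c² = ω_c¹ ⇒ overall = 37/100 × 86/13 = 1591/650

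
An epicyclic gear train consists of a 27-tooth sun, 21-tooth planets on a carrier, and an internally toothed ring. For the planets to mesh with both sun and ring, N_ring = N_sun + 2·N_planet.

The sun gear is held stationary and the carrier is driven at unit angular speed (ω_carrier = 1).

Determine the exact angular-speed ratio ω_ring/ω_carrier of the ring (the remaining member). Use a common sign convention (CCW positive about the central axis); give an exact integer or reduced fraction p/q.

N_ring = 27 + 2·21 = 69
27(ω_s−ω_c) = −69(ω_r−ω_c),  ω_s=0, ω_c=1
ω_r = 1 − (27/69)(0−1) = 32/23
ω_r/ω_c = 32/23

32/23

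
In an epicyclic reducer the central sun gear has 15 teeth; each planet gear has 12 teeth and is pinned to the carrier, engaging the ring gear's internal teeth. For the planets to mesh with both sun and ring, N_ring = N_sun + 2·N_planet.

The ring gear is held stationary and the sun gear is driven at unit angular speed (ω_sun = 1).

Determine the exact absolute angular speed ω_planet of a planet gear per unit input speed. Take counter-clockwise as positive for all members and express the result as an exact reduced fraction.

N_ring = 15 + 2·12 = 39
15(ω_s−ω_c) = −39(ω_r−ω_c),  ω_r=0, ω_s=1
15(1−ω_c) = −39(0−ω_c)  ⇒  54ω_c = 15  ⇒  ω_c = 5/18
sun–planet: 15·(1−5/18) = −12·(ω_p−ω_c)  ⇒  ω_p−ω_c = −(15/12)·(13/18) = -65/72
ω_p = 5/18 − 65/72 = -5/8

-5/8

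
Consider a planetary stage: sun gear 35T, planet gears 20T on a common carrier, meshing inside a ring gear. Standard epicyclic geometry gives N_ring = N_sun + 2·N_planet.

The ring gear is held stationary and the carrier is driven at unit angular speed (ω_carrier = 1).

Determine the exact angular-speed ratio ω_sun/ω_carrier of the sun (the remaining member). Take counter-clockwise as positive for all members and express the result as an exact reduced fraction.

22/7

N_ring = 35 + 2·20 = 75
35(ω_s−ω_c) = −75(ω_r−ω_c),  ω_r=0, ω_c=1
ω_s = 1 − (75/35)(0−1) = 22/7
ω_s/ω_c = 22/7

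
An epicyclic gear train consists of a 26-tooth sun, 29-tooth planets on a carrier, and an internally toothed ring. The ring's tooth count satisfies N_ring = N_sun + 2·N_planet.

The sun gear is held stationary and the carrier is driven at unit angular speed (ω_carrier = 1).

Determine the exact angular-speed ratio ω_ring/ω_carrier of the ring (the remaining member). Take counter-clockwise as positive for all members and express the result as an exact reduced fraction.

55/42

N_ring = 26 + 2·29 = 84
26(ω_s−ω_c) = −84(ω_r−ω_c),  ω_s=0, ω_c=1
ω_r = 1 − (26/84)(0−1) = 55/42
ω_r/ω_c = 55/42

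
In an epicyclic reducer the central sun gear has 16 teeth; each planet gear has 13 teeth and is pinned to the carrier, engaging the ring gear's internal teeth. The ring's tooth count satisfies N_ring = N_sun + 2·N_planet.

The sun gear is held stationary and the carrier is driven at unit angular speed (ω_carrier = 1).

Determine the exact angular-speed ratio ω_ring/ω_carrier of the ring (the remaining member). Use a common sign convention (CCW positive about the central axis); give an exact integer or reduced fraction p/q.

29/21

N_ring = 16 + 2·13 = 42
16(ω_s−ω_c) = −42(ω_r−ω_c),  ω_s=0, ω_c=1
ω_r = 1 − (16/42)(0−1) = 29/21
ω_r/ω_c = 29/21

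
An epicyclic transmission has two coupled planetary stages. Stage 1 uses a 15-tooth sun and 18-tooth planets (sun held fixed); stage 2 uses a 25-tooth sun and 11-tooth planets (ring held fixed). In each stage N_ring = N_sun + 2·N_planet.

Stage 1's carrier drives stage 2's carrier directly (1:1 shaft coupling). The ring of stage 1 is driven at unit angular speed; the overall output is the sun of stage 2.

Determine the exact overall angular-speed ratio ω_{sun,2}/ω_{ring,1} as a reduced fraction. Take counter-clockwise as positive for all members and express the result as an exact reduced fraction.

Stage 1: N_ring = 15 + 2·18 = 51
Stage 1: 15(ω_s−ω_c) = −51(ω_r−ω_c),  ω_s=0, ω_r=1
Stage 1: 15(0−ω_c) = −51(1−ω_c)  ⇒  66ω_c = 51  ⇒  ω_c = 17/22
  ⇒ ω_c¹/ω_r¹ = 17/22
Stage 2: N_ring = 25 + 2·11 = 47
Stage 2: 25(ω_s−ω_c) = −47(ω_r−ω_c),  ω_r=0, ω_c=1
Stage 2: ω_s = 1 − (47/25)(0−1) = 72/25
  ⇒ ω_s²/ω_c² = 72/25
Coupling ω_c² = ω_c¹ ⇒ overall = 17/22 × 72/25 = 612/275

612/275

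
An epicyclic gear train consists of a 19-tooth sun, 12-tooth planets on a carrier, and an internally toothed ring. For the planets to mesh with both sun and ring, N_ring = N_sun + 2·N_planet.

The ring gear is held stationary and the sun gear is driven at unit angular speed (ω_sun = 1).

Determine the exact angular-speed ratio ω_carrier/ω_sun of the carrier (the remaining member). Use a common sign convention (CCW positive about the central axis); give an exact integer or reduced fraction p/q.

N_ring = 19 + 2·12 = 43
19(ω_s−ω_c) = −43(ω_r−ω_c),  ω_r=0, ω_s=1
19(1−ω_c) = −43(0−ω_c)  ⇒  62ω_c = 19  ⇒  ω_c = 19/62
ω_c/ω_s = 19/62

19/62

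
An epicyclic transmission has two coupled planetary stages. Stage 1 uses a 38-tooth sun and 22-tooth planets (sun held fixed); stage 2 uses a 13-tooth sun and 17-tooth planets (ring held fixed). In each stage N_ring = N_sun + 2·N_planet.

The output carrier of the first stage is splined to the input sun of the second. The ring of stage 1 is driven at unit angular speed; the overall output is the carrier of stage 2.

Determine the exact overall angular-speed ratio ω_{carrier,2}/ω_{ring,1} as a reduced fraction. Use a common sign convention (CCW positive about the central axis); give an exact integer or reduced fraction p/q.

Stage 1: N_ring = 38 + 2·22 = 82
Stage 1: 38(ω_s−ω_c) = −82(ω_r−ω_c),  ω_s=0, ω_r=1
Stage 1: 38(0−ω_c) = −82(1−ω_c)  ⇒  120ω_c = 82  ⇒  ω_c = 41/60
  ⇒ ω_c¹/ω_r¹ = 41/60
Stage 2: N_ring = 13 + 2·17 = 47
Stage 2: 13(ω_s−ω_c) = −47(ω_r−ω_c),  ω_r=0, ω_s=1
Stage 2: 13(1−ω_c) = −47(0−ω_c)  ⇒  60ω_c = 13  ⇒  ω_c = 13/60
  ⇒ ω_c²/ω_s² = 13/60
Coupling ω_s² = ω_c¹ ⇒ overall = 41/60 × 13/60 = 533/3600

533/3600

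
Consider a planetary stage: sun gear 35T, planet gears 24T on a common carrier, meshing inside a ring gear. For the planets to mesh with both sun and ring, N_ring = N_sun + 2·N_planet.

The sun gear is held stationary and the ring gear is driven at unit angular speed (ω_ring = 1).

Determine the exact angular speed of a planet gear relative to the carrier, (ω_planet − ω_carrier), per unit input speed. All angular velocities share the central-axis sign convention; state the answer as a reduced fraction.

2905/2832

N_ring = 35 + 2·24 = 83
35(ω_s−ω_c) = −83(ω_r−ω_c),  ω_s=0, ω_r=1
35(0−ω_c) = −83(1−ω_c)  ⇒  118ω_c = 83  ⇒  ω_c = 83/118
sun–planet: 35·(0−83/118) = −24·(ω_p−ω_c)  ⇒  ω_p−ω_c = −(35/24)·(-83/118) = 2905/2832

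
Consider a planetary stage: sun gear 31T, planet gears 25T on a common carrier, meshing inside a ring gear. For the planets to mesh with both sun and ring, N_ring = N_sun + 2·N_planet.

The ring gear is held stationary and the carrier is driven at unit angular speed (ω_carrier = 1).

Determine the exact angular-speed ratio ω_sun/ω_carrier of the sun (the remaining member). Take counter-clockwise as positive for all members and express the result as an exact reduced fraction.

112/31

N_ring = 31 + 2·25 = 81
31(ω_s−ω_c) = −81(ω_r−ω_c),  ω_r=0, ω_c=1
ω_s = 1 − (81/31)(0−1) = 112/31
ω_s/ω_c = 112/31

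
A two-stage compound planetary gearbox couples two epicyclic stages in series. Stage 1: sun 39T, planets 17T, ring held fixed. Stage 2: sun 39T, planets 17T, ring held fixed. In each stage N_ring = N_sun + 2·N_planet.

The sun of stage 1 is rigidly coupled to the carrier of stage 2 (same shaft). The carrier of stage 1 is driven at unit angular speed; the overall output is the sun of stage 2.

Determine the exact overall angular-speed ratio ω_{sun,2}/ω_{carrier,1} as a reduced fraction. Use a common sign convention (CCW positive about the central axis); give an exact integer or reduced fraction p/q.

12544/1521

Stage 1: N_ring = 39 + 2·17 = 73
Stage 1: 39(ω_s−ω_c) = −73(ω_r−ω_c),  ω_r=0, ω_c=1
Stage 1: ω_s = 1 − (73/39)(0−1) = 112/39
  ⇒ ω_s¹/ω_c¹ = 112/39
Stage 2: N_ring = 39 + 2·17 = 73
Stage 2: 39(ω_s−ω_c) = −73(ω_r−ω_c),  ω_r=0, ω_c=1
Stage 2: ω_s = 1 − (73/39)(0−1) = 112/39
  ⇒ ω_s²/ω_c² = 112/39
Coupling ω_c² = ω_s¹ ⇒ overall = 112/39 × 112/39 = 12544/1521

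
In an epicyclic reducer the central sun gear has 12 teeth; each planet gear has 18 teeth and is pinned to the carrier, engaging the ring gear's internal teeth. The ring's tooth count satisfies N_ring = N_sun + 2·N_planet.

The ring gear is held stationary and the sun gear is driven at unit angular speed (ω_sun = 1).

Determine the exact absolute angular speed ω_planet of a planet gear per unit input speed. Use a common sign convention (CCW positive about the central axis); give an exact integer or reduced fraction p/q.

N_ring = 12 + 2·18 = 48
12(ω_s−ω_c) = −48(ω_r−ω_c),  ω_r=0, ω_s=1
12(1−ω_c) = −48(0−ω_c)  ⇒  60ω_c = 12  ⇒  ω_c = 1/5
sun–planet: 12·(1−1/5) = −18·(ω_p−ω_c)  ⇒  ω_p−ω_c = −(12/18)·(4/5) = -8/15
ω_p = 1/5 − 8/15 = -1/3

-1/3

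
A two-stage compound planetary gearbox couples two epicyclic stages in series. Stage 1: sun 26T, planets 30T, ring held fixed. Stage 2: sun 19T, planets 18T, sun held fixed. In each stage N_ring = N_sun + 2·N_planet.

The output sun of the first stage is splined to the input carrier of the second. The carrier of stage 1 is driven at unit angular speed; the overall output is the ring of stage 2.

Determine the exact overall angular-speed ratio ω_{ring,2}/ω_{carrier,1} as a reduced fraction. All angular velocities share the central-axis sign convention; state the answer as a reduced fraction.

4144/715

Stage 1: N_ring = 26 + 2·30 = 86
Stage 1: 26(ω_s−ω_c) = −86(ω_r−ω_c),  ω_r=0, ω_c=1
Stage 1: ω_s = 1 − (86/26)(0−1) = 56/13
  ⇒ ω_s¹/ω_c¹ = 56/13
Stage 2: N_ring = 19 + 2·18 = 55
Stage 2: 19(ω_s−ω_c) = −55(ω_r−ω_c),  ω_s=0, ω_c=1
Stage 2: ω_r = 1 − (19/55)(0−1) = 74/55
  ⇒ ω_r²/ω_c² = 74/55
Coupling ω_c² = ω_s¹ ⇒ overall = 56/13 × 74/55 = 4144/715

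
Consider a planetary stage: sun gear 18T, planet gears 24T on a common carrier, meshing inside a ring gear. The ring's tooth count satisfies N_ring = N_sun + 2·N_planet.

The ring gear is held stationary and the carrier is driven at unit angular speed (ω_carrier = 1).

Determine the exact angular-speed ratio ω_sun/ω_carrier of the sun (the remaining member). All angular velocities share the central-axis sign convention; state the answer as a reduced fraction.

N_ring = 18 + 2·24 = 66
18(ω_s−ω_c) = −66(ω_r−ω_c),  ω_r=0, ω_c=1
ω_s = 1 − (66/18)(0−1) = 14/3
ω_s/ω_c = 14/3

14/3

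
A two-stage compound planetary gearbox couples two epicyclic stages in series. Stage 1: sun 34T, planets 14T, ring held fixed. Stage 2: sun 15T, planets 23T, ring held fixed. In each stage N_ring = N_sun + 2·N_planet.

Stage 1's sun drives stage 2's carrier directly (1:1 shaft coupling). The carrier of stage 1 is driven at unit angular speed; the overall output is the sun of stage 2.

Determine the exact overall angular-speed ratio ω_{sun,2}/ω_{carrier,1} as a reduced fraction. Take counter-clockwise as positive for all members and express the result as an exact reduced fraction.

Stage 1: N_ring = 34 + 2·14 = 62
Stage 1: 34(ω_s−ω_c) = −62(ω_r−ω_c),  ω_r=0, ω_c=1
Stage 1: ω_s = 1 − (62/34)(0−1) = 48/17
  ⇒ ω_s¹/ω_c¹ = 48/17
Stage 2: N_ring = 15 + 2·23 = 61
Stage 2: 15(ω_s−ω_c) = −61(ω_r−ω_c),  ω_r=0, ω_c=1
Stage 2: ω_s = 1 − (61/15)(0−1) = 76/15
  ⇒ ω_s²/ω_c² = 76/15
Coupling ω_c² = ω_s¹ ⇒ overall = 48/17 × 76/15 = 1216/85

1216/85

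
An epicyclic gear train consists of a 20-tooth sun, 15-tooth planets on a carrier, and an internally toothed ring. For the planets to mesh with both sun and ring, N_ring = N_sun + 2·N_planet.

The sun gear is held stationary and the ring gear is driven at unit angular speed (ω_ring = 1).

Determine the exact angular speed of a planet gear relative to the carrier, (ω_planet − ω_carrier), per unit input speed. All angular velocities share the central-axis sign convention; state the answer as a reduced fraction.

20/21

N_ring = 20 + 2·15 = 50
20(ω_s−ω_c) = −50(ω_r−ω_c),  ω_s=0, ω_r=1
20(0−ω_c) = −50(1−ω_c)  ⇒  70ω_c = 50  ⇒  ω_c = 5/7
sun–planet: 20·(0−5/7) = −15·(ω_p−ω_c)  ⇒  ω_p−ω_c = −(20/15)·(-5/7) = 20/21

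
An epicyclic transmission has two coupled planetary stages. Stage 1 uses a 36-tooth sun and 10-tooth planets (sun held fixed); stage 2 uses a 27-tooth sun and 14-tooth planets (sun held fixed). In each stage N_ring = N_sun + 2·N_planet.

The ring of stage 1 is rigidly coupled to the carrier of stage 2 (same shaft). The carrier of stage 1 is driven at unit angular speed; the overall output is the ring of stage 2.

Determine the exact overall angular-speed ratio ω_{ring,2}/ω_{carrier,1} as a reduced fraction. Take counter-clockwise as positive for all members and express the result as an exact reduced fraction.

943/385

Stage 1: N_ring = 36 + 2·10 = 56
Stage 1: 36(ω_s−ω_c) = −56(ω_r−ω_c),  ω_s=0, ω_c=1
Stage 1: ω_r = 1 − (36/56)(0−1) = 23/14
  ⇒ ω_r¹/ω_c¹ = 23/14
Stage 2: N_ring = 27 + 2·14 = 55
Stage 2: 27(ω_s−ω_c) = −55(ω_r−ω_c),  ω_s=0, ω_c=1
Stage 2: ω_r = 1 − (27/55)(0−1) = 82/55
  ⇒ ω_r²/ω_c² = 82/55
Coupling ω_c² = ω_r¹ ⇒ overall = 23/14 × 82/55 = 943/385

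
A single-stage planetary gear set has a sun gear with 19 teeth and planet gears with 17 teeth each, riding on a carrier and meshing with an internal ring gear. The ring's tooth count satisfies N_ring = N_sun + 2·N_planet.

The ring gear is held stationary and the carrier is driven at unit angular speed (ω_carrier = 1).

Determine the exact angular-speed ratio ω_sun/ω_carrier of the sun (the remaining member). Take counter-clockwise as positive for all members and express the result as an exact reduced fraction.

N_ring = 19 + 2·17 = 53
19(ω_s−ω_c) = −53(ω_r−ω_c),  ω_r=0, ω_c=1
ω_s = 1 − (53/19)(0−1) = 72/19
ω_s/ω_c = 72/19

72/19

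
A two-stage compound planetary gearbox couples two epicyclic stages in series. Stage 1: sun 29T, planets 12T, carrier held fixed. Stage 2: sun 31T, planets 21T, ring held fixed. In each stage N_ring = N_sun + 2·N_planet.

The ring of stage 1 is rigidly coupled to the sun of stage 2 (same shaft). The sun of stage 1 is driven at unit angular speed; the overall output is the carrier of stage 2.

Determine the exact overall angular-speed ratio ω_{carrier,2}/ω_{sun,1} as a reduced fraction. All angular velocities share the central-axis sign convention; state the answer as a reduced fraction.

Stage 1: N_ring = 29 + 2·12 = 53
Stage 1: 29(ω_s−ω_c) = −53(ω_r−ω_c),  ω_c=0, ω_s=1
Stage 1: ω_r = 0 − (29/53)(1−0) = -29/53
  ⇒ ω_r¹/ω_s¹ = -29/53
Stage 2: N_ring = 31 + 2·21 = 73
Stage 2: 31(ω_s−ω_c) = −73(ω_r−ω_c),  ω_r=0, ω_s=1
Stage 2: 31(1−ω_c) = −73(0−ω_c)  ⇒  104ω_c = 31  ⇒  ω_c = 31/104
  ⇒ ω_c²/ω_s² = 31/104
Coupling ω_s² = ω_r¹ ⇒ overall = -29/53 × 31/104 = -899/5512

-899/5512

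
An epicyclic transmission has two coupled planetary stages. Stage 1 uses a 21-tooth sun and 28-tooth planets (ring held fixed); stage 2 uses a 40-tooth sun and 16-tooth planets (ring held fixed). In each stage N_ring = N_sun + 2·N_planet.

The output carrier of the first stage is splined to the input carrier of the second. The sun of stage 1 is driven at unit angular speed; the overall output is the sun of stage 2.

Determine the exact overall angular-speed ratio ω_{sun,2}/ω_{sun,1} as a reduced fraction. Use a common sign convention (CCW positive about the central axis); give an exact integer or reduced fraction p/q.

3/5

Stage 1: N_ring = 21 + 2·28 = 77
Stage 1: 21(ω_s−ω_c) = −77(ω_r−ω_c),  ω_r=0, ω_s=1
Stage 1: 21(1−ω_c) = −77(0−ω_c)  ⇒  98ω_c = 21  ⇒  ω_c = 3/14
  ⇒ ω_c¹/ω_s¹ = 3/14
Stage 2: N_ring = 40 + 2·16 = 72
Stage 2: 40(ω_s−ω_c) = −72(ω_r−ω_c),  ω_r=0, ω_c=1
Stage 2: ω_s = 1 − (72/40)(0−1) = 14/5
  ⇒ ω_s²/ω_c² = 14/5
Coupling ω_c² = ω_c¹ ⇒ overall = 3/14 × 14/5 = 3/5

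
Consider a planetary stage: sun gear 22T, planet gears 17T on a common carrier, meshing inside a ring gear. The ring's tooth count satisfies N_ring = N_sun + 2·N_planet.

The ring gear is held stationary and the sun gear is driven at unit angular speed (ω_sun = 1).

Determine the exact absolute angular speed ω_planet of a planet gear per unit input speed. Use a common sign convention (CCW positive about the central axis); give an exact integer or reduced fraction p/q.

N_ring = 22 + 2·17 = 56
22(ω_s−ω_c) = −56(ω_r−ω_c),  ω_r=0, ω_s=1
22(1−ω_c) = −56(0−ω_c)  ⇒  78ω_c = 22  ⇒  ω_c = 11/39
sun–planet: 22·(1−11/39) = −17·(ω_p−ω_c)  ⇒  ω_p−ω_c = −(22/17)·(28/39) = -616/663
ω_p = 11/39 − 616/663 = -11/17

-11/17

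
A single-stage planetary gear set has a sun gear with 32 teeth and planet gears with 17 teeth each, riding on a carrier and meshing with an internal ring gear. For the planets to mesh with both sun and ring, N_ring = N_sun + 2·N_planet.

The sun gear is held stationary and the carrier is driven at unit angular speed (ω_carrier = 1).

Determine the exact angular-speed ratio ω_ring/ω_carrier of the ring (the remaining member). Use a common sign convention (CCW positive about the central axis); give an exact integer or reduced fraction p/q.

49/33

N_ring = 32 + 2·17 = 66
32(ω_s−ω_c) = −66(ω_r−ω_c),  ω_s=0, ω_c=1
ω_r = 1 − (32/66)(0−1) = 49/33
ω_r/ω_c = 49/33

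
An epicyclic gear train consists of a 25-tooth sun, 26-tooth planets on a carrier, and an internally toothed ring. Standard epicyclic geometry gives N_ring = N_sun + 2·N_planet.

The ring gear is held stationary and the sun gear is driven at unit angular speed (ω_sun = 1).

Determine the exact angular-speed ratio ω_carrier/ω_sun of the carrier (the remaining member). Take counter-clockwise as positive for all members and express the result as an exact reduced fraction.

25/102

N_ring = 25 + 2·26 = 77
25(ω_s−ω_c) = −77(ω_r−ω_c),  ω_r=0, ω_s=1
25(1−ω_c) = −77(0−ω_c)  ⇒  102ω_c = 25  ⇒  ω_c = 25/102
ω_c/ω_s = 25/102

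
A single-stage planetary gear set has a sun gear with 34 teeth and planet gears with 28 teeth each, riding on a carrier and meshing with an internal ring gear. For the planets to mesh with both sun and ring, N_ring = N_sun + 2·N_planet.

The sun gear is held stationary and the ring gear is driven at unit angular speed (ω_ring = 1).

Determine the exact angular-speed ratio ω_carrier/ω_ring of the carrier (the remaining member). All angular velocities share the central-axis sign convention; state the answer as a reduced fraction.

N_ring = 34 + 2·28 = 90
34(ω_s−ω_c) = −90(ω_r−ω_c),  ω_s=0, ω_r=1
34(0−ω_c) = −90(1−ω_c)  ⇒  124ω_c = 90  ⇒  ω_c = 45/62
ω_c/ω_r = 45/62

45/62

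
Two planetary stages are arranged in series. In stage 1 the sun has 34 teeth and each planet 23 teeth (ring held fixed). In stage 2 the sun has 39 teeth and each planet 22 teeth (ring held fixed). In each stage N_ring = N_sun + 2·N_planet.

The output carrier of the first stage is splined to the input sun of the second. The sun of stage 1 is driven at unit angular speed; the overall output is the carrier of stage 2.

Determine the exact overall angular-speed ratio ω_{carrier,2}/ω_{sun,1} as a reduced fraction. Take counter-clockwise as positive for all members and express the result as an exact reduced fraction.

221/2318

Stage 1: N_ring = 34 + 2·23 = 80
Stage 1: 34(ω_s−ω_c) = −80(ω_r−ω_c),  ω_r=0, ω_s=1
Stage 1: 34(1−ω_c) = −80(0−ω_c)  ⇒  114ω_c = 34  ⇒  ω_c = 17/57
  ⇒ ω_c¹/ω_s¹ = 17/57
Stage 2: N_ring = 39 + 2·22 = 83
Stage 2: 39(ω_s−ω_c) = −83(ω_r−ω_c),  ω_r=0, ω_s=1
Stage 2: 39(1−ω_c) = −83(0−ω_c)  ⇒  122ω_c = 39  ⇒  ω_c = 39/122
  ⇒ ω_c²/ω_s² = 39/122
Coupling ω_s² = ω_c¹ ⇒ overall = 17/57 × 39/122 = 221/2318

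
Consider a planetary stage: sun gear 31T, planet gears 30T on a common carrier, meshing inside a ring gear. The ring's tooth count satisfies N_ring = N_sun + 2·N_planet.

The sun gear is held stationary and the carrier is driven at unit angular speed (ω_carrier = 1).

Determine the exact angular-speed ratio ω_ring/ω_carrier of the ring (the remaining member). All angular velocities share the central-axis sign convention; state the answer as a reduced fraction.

N_ring = 31 + 2·30 = 91
31(ω_s−ω_c) = −91(ω_r−ω_c),  ω_s=0, ω_c=1
ω_r = 1 − (31/91)(0−1) = 122/91
ω_r/ω_c = 122/91

122/91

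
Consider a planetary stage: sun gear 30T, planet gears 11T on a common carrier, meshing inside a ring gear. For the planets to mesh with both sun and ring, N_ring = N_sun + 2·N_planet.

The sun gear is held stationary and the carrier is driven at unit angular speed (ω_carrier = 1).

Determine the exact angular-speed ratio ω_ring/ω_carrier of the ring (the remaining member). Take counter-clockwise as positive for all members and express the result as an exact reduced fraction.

41/26

N_ring = 30 + 2·11 = 52
30(ω_s−ω_c) = −52(ω_r−ω_c),  ω_s=0, ω_c=1
ω_r = 1 − (30/52)(0−1) = 41/26
ω_r/ω_c = 41/26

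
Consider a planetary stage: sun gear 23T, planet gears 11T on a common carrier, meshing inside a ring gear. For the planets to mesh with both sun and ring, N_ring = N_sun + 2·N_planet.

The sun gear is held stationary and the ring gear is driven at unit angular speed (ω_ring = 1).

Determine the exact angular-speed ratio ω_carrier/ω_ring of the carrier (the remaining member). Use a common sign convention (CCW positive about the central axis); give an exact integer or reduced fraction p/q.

N_ring = 23 + 2·11 = 45
23(ω_s−ω_c) = −45(ω_r−ω_c),  ω_s=0, ω_r=1
23(0−ω_c) = −45(1−ω_c)  ⇒  68ω_c = 45  ⇒  ω_c = 45/68
ω_c/ω_r = 45/68

45/68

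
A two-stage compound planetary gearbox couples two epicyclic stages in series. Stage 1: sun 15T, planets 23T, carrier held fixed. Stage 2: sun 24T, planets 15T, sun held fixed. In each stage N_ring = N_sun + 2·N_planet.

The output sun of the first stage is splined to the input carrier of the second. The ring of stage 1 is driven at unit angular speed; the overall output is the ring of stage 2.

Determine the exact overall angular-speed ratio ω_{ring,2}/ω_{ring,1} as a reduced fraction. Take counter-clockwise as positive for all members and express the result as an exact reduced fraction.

-793/135

Stage 1: N_ring = 15 + 2·23 = 61
Stage 1: 15(ω_s−ω_c) = −61(ω_r−ω_c),  ω_c=0, ω_r=1
Stage 1: ω_s = 0 − (61/15)(1−0) = -61/15
  ⇒ ω_s¹/ω_r¹ = -61/15
Stage 2: N_ring = 24 + 2·15 = 54
Stage 2: 24(ω_s−ω_c) = −54(ω_r−ω_c),  ω_s=0, ω_c=1
Stage 2: ω_r = 1 − (24/54)(0−1) = 13/9
  ⇒ ω_r²/ω_c² = 13/9
Coupling ω_c² = ω_s¹ ⇒ overall = -61/15 × 13/9 = -793/135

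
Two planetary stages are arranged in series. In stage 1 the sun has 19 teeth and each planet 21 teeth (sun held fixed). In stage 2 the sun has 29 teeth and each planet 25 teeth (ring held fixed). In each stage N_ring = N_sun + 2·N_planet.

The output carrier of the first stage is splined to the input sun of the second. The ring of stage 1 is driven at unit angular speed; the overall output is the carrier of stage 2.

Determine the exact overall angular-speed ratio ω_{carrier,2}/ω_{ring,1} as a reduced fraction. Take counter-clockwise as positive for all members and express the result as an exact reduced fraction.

1769/8640

Stage 1: N_ring = 19 + 2·21 = 61
Stage 1: 19(ω_s−ω_c) = −61(ω_r−ω_c),  ω_s=0, ω_r=1
Stage 1: 19(0−ω_c) = −61(1−ω_c)  ⇒  80ω_c = 61  ⇒  ω_c = 61/80
  ⇒ ω_c¹/ω_r¹ = 61/80
Stage 2: N_ring = 29 + 2·25 = 79
Stage 2: 29(ω_s−ω_c) = −79(ω_r−ω_c),  ω_r=0, ω_s=1
Stage 2: 29(1−ω_c) = −79(0−ω_c)  ⇒  108ω_c = 29  ⇒  ω_c = 29/108
  ⇒ ω_c²/ω_s² = 29/108
Coupling ω_s² = ω_c¹ ⇒ overall = 61/80 × 29/108 = 1769/8640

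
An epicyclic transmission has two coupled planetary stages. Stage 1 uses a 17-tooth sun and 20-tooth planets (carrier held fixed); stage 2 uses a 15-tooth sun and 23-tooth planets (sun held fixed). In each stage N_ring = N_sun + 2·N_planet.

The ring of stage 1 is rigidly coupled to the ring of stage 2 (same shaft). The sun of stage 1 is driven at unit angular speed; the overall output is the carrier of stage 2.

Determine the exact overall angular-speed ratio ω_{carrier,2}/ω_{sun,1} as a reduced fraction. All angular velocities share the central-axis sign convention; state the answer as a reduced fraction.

-1037/4332

Stage 1: N_ring = 17 + 2·20 = 57
Stage 1: 17(ω_s−ω_c) = −57(ω_r−ω_c),  ω_c=0, ω_s=1
Stage 1: ω_r = 0 − (17/57)(1−0) = -17/57
  ⇒ ω_r¹/ω_s¹ = -17/57
Stage 2: N_ring = 15 + 2·23 = 61
Stage 2: 15(ω_s−ω_c) = −61(ω_r−ω_c),  ω_s=0, ω_r=1
Stage 2: 15(0−ω_c) = −61(1−ω_c)  ⇒  76ω_c = 61  ⇒  ω_c = 61/76
  ⇒ ω_c²/ω_r² = 61/76
Coupling ω_r² = ω_r¹ ⇒ overall = -17/57 × 61/76 = -1037/4332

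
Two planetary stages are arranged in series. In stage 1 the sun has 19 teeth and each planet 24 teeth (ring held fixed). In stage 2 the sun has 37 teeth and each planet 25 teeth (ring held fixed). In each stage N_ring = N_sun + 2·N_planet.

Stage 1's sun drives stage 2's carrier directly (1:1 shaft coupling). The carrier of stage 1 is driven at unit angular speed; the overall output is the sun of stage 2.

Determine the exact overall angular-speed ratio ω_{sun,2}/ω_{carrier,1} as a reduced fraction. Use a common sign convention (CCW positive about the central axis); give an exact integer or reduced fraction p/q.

10664/703

Stage 1: N_ring = 19 + 2·24 = 67
Stage 1: 19(ω_s−ω_c) = −67(ω_r−ω_c),  ω_r=0, ω_c=1
Stage 1: ω_s = 1 − (67/19)(0−1) = 86/19
  ⇒ ω_s¹/ω_c¹ = 86/19
Stage 2: N_ring = 37 + 2·25 = 87
Stage 2: 37(ω_s−ω_c) = −87(ω_r−ω_c),  ω_r=0, ω_c=1
Stage 2: ω_s = 1 − (87/37)(0−1) = 124/37
  ⇒ ω_s²/ω_c² = 124/37
Coupling ω_c² = ω_s¹ ⇒ overall = 86/19 × 124/37 = 10664/703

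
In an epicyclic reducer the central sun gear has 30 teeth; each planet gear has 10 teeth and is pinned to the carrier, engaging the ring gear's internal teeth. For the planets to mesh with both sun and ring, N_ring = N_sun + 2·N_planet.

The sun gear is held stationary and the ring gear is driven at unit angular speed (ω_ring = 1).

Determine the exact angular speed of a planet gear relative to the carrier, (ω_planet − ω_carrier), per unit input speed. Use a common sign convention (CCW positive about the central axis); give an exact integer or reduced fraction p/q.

15/8

N_ring = 30 + 2·10 = 50
30(ω_s−ω_c) = −50(ω_r−ω_c),  ω_s=0, ω_r=1
30(0−ω_c) = −50(1−ω_c)  ⇒  80ω_c = 50  ⇒  ω_c = 5/8
sun–planet: 30·(0−5/8) = −10·(ω_p−ω_c)  ⇒  ω_p−ω_c = −(30/10)·(-5/8) = 15/8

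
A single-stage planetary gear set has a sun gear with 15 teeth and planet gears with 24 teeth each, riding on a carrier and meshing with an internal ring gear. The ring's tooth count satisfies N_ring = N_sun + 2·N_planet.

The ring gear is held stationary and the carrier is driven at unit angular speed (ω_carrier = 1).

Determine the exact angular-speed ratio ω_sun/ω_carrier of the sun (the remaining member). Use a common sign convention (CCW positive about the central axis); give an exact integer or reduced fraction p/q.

N_ring = 15 + 2·24 = 63
15(ω_s−ω_c) = −63(ω_r−ω_c),  ω_r=0, ω_c=1
ω_s = 1 − (63/15)(0−1) = 26/5
ω_s/ω_c = 26/5

26/5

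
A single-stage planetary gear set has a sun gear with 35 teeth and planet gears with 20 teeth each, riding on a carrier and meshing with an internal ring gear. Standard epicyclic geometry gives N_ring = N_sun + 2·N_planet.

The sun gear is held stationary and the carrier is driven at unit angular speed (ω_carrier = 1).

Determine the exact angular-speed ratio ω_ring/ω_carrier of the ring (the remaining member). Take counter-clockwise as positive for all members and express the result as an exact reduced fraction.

N_ring = 35 + 2·20 = 75
35(ω_s−ω_c) = −75(ω_r−ω_c),  ω_s=0, ω_c=1
ω_r = 1 − (35/75)(0−1) = 22/15
ω_r/ω_c = 22/15

22/15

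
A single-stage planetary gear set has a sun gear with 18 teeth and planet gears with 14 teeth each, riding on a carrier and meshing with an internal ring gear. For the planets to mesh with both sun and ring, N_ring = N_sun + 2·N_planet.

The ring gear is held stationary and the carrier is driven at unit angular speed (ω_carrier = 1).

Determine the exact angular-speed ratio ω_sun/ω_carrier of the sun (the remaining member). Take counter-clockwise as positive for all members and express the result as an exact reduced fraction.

N_ring = 18 + 2·14 = 46
18(ω_s−ω_c) = −46(ω_r−ω_c),  ω_r=0, ω_c=1
ω_s = 1 − (46/18)(0−1) = 32/9
ω_s/ω_c = 32/9

32/9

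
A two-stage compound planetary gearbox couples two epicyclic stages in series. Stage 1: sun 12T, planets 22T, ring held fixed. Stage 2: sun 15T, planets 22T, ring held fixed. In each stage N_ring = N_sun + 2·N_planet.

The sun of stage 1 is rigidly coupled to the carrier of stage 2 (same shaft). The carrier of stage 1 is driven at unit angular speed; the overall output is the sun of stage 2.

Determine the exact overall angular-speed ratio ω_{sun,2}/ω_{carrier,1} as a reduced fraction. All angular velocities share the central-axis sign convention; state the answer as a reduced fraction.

1258/45

Stage 1: N_ring = 12 + 2·22 = 56
Stage 1: 12(ω_s−ω_c) = −56(ω_r−ω_c),  ω_r=0, ω_c=1
Stage 1: ω_s = 1 − (56/12)(0−1) = 17/3
  ⇒ ω_s¹/ω_c¹ = 17/3
Stage 2: N_ring = 15 + 2·22 = 59
Stage 2: 15(ω_s−ω_c) = −59(ω_r−ω_c),  ω_r=0, ω_c=1
Stage 2: ω_s = 1 − (59/15)(0−1) = 74/15
  ⇒ ω_s²/ω_c² = 74/15
Coupling ω_c² = ω_s¹ ⇒ overall = 17/3 × 74/15 = 1258/45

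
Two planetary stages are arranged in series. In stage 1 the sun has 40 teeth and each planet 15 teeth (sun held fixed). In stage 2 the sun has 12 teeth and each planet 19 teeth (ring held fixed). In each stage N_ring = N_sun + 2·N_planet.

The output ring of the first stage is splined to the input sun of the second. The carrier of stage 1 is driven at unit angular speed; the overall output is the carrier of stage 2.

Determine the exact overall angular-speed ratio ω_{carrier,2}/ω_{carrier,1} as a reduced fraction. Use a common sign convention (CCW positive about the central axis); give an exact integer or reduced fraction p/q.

66/217

Stage 1: N_ring = 40 + 2·15 = 70
Stage 1: 40(ω_s−ω_c) = −70(ω_r−ω_c),  ω_s=0, ω_c=1
Stage 1: ω_r = 1 − (40/70)(0−1) = 11/7
  ⇒ ω_r¹/ω_c¹ = 11/7
Stage 2: N_ring = 12 + 2·19 = 50
Stage 2: 12(ω_s−ω_c) = −50(ω_r−ω_c),  ω_r=0, ω_s=1
Stage 2: 12(1−ω_c) = −50(0−ω_c)  ⇒  62ω_c = 12  ⇒  ω_c = 6/31
  ⇒ ω_c²/ω_s² = 6/31
Coupling ω_s² = ω_r¹ ⇒ overall = 11/7 × 6/31 = 66/217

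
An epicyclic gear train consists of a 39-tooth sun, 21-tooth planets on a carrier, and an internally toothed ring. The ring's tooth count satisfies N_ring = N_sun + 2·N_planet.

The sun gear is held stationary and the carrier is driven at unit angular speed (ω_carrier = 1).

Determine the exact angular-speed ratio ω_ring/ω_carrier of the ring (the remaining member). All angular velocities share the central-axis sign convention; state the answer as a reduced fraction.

40/27

N_ring = 39 + 2·21 = 81
39(ω_s−ω_c) = −81(ω_r−ω_c),  ω_s=0, ω_c=1
ω_r = 1 − (39/81)(0−1) = 40/27
ω_r/ω_c = 40/27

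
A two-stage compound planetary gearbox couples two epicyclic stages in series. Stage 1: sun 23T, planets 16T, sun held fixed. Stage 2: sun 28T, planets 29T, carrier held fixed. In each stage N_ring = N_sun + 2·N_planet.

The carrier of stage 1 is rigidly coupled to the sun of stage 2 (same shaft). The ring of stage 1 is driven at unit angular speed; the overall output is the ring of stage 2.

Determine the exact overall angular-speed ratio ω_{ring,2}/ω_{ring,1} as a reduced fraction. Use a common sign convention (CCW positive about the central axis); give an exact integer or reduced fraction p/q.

Stage 1: N_ring = 23 + 2·16 = 55
Stage 1: 23(ω_s−ω_c) = −55(ω_r−ω_c),  ω_s=0, ω_r=1
Stage 1: 23(0−ω_c) = −55(1−ω_c)  ⇒  78ω_c = 55  ⇒  ω_c = 55/78
  ⇒ ω_c¹/ω_r¹ = 55/78
Stage 2: N_ring = 28 + 2·29 = 86
Stage 2: 28(ω_s−ω_c) = −86(ω_r−ω_c),  ω_c=0, ω_s=1
Stage 2: ω_r = 0 − (28/86)(1−0) = -14/43
  ⇒ ω_r²/ω_s² = -14/43
Coupling ω_s² = ω_c¹ ⇒ overall = 55/78 × -14/43 = -385/1677

-385/1677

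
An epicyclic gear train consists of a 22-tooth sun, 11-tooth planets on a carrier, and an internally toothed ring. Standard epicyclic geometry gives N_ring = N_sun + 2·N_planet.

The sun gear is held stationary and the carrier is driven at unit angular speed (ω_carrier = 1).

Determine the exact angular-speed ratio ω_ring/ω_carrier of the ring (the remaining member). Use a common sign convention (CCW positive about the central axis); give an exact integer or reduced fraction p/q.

N_ring = 22 + 2·11 = 44
22(ω_s−ω_c) = −44(ω_r−ω_c),  ω_s=0, ω_c=1
ω_r = 1 − (22/44)(0−1) = 3/2
ω_r/ω_c = 3/2

3/2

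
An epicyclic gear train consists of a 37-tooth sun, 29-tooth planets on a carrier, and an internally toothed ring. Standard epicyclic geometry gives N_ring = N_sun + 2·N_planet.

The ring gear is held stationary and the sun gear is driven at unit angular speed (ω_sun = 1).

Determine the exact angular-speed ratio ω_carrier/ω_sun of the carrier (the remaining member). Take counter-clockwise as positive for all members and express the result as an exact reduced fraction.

N_ring = 37 + 2·29 = 95
37(ω_s−ω_c) = −95(ω_r−ω_c),  ω_r=0, ω_s=1
37(1−ω_c) = −95(0−ω_c)  ⇒  132ω_c = 37  ⇒  ω_c = 37/132
ω_c/ω_s = 37/132

37/132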